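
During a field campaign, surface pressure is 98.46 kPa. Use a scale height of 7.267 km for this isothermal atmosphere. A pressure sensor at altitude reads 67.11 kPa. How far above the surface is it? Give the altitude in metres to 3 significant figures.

z ≈ 2790 m

Invert the barometric formula: z = H ln(P₀/P).
P₀/P = 98.46/67.11 = 1.4671; ln(1.4671) = 0.38329.
z = 7267.0 × 0.38329 = 2785.4 m.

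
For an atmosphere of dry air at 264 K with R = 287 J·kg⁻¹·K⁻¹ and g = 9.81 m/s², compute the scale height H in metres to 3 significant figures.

H ≈ 7720 m

The scale height of an isothermal atmosphere is H = RT/g.
H = 287 × 264 / 9.81 = 75768/9.81 = 7723.5 m.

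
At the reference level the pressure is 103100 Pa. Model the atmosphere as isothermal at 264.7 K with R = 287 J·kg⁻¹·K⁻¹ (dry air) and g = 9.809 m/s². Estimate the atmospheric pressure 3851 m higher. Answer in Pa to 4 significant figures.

Scale height: H = RT/g = 287 × 264.7 / 9.809 = 7744.8 m.
Barometric formula: P = P₀ exp(−z/H).
z/H = 3851.0/7744.8 = 0.49724; exp(−0.49724) = 0.60821.
P = 103100 × 0.60821 = 62706 Pa.

P ≈ 62710 Pa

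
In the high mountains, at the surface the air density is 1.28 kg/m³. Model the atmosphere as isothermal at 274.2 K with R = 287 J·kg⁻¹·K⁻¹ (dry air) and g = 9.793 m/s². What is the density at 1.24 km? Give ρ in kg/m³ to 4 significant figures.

ρ ≈ 1.097 kg/m³

Scale height: H = RT/g = 287 × 274.2 / 9.793 = 8035.9 m.
In an isothermal atmosphere, density decays like pressure: ρ = ρ₀ exp(−z/H).
z/H = 1240.0/8035.9 = 0.15431; exp(−0.15431) = 0.85701.
ρ = 1.28 × 0.85701 = 1.0970 kg/m³.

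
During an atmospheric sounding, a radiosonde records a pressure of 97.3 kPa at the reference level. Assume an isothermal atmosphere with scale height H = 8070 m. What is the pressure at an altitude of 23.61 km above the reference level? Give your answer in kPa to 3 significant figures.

Barometric formula: P = P₀ exp(−z/H).
z/H = 23610/8070.0 = 2.9257; exp(−2.9257) = 0.053627.
P = 97.3 × 0.053627 = 5.2179 kPa.

P ≈ 5.22 kPa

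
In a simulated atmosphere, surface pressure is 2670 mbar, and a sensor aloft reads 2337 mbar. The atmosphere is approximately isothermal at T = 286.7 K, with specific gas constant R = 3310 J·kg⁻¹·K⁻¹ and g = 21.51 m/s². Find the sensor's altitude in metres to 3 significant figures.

z ≈ 5880 m

Scale height: H = RT/g = 3310 × 286.7 / 21.51 = 44118 m.
Invert the barometric formula: z = H ln(P₀/P).
P₀/P = 2670/2337 = 1.1425; ln(1.1425) = 0.13322.
z = 44118 × 0.13322 = 5877.4 m.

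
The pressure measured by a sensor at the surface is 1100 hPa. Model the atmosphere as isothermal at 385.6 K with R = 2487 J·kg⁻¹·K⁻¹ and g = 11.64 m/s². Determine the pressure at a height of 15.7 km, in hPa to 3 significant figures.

Scale height: H = RT/g = 2487 × 385.6 / 11.64 = 82387 m.
Barometric formula: P = P₀ exp(−z/H).
z/H = 15700/82387 = 0.19056; exp(−0.19056) = 0.82650.
P = 1100 × 0.82650 = 909.15 hPa.

P ≈ 909 hPa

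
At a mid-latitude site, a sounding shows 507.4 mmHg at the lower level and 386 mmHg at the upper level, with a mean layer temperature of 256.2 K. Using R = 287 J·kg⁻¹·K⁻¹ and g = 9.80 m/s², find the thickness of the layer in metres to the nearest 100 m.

Δz ≈ 2100 m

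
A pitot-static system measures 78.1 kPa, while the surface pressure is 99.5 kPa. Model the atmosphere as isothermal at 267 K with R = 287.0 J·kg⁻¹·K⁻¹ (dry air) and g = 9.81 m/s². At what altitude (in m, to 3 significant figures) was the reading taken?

Scale height: H = RT/g = 287.0 × 267 / 9.81 = 7811.3 m.
Invert the barometric formula: z = H ln(P₀/P).
P₀/P = 99.5/78.1 = 1.2740; ln(1.2740) = 0.24216.
z = 7811.3 × 0.24216 = 1891.6 m.

z ≈ 1890 m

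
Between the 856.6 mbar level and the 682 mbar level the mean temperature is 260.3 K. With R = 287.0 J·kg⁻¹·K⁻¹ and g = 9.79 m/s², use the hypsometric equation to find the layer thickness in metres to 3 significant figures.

Δz ≈ 1740 m

Hypsometric equation: Δz = (R T̄/g) ln(P₁/P₂).
R T̄/g = 287.0 × 260.3 / 9.79 = 7630.9 m.
ln(856.6/682) = ln(1.2560) = 0.22793.
Δz = 7630.9 × 0.22793 = 1739.3 m.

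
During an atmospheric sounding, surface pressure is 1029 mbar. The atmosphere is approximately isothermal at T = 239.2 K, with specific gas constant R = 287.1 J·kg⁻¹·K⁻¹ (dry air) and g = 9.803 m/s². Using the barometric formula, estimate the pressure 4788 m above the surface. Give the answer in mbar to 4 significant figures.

Scale height: H = RT/g = 287.1 × 239.2 / 9.803 = 7005.4 m.
Barometric formula: P = P₀ exp(−z/H).
z/H = 4788.0/7005.4 = 0.68347; exp(−0.68347) = 0.50486.
P = 1029 × 0.50486 = 519.50 mbar.

P ≈ 519.5 mbar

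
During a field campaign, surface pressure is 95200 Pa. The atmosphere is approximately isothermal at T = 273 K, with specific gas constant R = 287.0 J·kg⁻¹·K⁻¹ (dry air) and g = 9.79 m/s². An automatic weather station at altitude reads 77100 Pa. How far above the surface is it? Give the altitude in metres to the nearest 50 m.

Scale height: H = RT/g = 287.0 × 273 / 9.79 = 8003.2 m.
Invert the barometric formula: z = H ln(P₀/P).
P₀/P = 95200/77100 = 1.2348; ln(1.2348) = 0.21091.
z = 8003.2 × 0.21091 = 1688.0 m.

z ≈ 1700 m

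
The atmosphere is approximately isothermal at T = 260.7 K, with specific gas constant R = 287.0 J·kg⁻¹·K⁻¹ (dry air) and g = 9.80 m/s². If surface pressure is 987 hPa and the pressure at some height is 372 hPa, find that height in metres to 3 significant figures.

Scale height: H = RT/g = 287.0 × 260.7 / 9.80 = 7634.8 m.
Invert the barometric formula: z = H ln(P₀/P).
P₀/P = 987/372 = 2.6532; ln(2.6532) = 0.97577.
z = 7634.8 × 0.97577 = 7449.8 m.

z ≈ 7450 m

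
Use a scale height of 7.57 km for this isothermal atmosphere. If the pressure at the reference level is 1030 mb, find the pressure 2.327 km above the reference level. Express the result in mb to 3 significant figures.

Barometric formula: P = P₀ exp(−z/H).
z/H = 2327.0/7570.0 = 0.30740; exp(−0.30740) = 0.73536.
P = 1030 × 0.73536 = 757.42 mb.

P ≈ 757 mb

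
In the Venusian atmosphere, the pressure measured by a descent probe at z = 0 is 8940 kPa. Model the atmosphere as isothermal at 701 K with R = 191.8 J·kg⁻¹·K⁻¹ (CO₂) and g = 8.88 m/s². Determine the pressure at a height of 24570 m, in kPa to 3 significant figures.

P ≈ 1760 kPa

Scale height: H = RT/g = 191.8 × 701 / 8.88 = 15141 m.
Barometric formula: P = P₀ exp(−z/H).
z/H = 24570/15141 = 1.6227; exp(−1.6227) = 0.19737.
P = 8940 × 0.19737 = 1764.5 kPa.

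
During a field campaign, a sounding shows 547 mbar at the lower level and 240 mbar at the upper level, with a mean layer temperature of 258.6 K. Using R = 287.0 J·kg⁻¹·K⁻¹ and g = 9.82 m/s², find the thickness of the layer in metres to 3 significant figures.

Δz ≈ 6230 m

Hypsometric equation: Δz = (R T̄/g) ln(P₁/P₂).
R T̄/g = 287.0 × 258.6 / 9.82 = 7557.9 m.
ln(547/240) = ln(2.2792) = 0.82382.
Δz = 7557.9 × 0.82382 = 6226.3 m.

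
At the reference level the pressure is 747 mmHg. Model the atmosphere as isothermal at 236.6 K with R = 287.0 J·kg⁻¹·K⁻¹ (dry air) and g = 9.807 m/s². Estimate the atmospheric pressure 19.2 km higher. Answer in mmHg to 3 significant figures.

P ≈ 46.7 mmHg

Scale height: H = RT/g = 287.0 × 236.6 / 9.807 = 6924.1 m.
Barometric formula: P = P₀ exp(−z/H).
z/H = 19200/6924.1 = 2.7729; exp(−2.7729) = 0.062481.
P = 747 × 0.062481 = 46.673 mmHg.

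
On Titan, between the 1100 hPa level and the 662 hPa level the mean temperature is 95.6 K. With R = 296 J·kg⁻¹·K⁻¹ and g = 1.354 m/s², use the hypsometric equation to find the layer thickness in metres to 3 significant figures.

Hypsometric equation: Δz = (R T̄/g) ln(P₁/P₂).
R T̄/g = 296 × 95.6 / 1.354 = 20899 m.
ln(1100/662) = ln(1.6616) = 0.50778.
Δz = 20899 × 0.50778 = 10612 m.

Δz ≈ 10600 m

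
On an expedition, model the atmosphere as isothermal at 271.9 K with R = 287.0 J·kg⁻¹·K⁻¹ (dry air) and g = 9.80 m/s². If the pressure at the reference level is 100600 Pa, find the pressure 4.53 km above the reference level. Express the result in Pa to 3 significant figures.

P ≈ 57000 Pa

Scale height: H = RT/g = 287.0 × 271.9 / 9.80 = 7962.8 m.
Barometric formula: P = P₀ exp(−z/H).
z/H = 4530.0/7962.8 = 0.56890; exp(−0.56890) = 0.56615.
P = 100600 × 0.56615 = 56955 Pa.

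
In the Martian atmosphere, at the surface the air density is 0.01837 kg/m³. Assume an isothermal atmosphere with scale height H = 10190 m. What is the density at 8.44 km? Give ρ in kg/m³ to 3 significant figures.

ρ ≈ 0.00802 kg/m³

In an isothermal atmosphere, density decays like pressure: ρ = ρ₀ exp(−z/H).
z/H = 8440.0/10190 = 0.82826; exp(−0.82826) = 0.43681.
ρ = 0.01837 × 0.43681 = 0.0080242 kg/m³.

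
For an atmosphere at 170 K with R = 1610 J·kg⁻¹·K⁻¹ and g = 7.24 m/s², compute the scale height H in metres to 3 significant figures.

H ≈ 37800 m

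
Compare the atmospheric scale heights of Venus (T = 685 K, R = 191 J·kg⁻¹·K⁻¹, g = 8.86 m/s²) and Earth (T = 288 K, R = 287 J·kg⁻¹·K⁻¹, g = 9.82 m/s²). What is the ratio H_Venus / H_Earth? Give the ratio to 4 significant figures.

H = RT/g for each body.
H_Venus = 191 × 685 / 8.86 = 14767 m.
H_Earth = 287 × 288 / 9.82 = 8417.1 m.
H_Venus/H_Earth = 14767/8417.1 = 1.7544.

H_Venus/H_Earth ≈ 1.754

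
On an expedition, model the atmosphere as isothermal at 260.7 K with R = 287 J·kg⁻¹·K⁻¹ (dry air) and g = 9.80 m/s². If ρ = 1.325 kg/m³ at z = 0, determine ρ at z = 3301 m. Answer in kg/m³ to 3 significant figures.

Scale height: H = RT/g = 287 × 260.7 / 9.80 = 7634.8 m.
In an isothermal atmosphere, density decays like pressure: ρ = ρ₀ exp(−z/H).
z/H = 3301.0/7634.8 = 0.43236; exp(−0.43236) = 0.64898.
ρ = 1.325 × 0.64898 = 0.85990 kg/m³.

ρ ≈ 0.860 kg/m³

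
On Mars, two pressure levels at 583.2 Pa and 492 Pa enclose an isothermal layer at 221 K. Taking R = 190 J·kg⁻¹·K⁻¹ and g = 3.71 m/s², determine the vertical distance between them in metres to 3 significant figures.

Δz ≈ 1920 m

Hypsometric equation: Δz = (R T̄/g) ln(P₁/P₂).
R T̄/g = 190 × 221 / 3.71 = 11318 m.
ln(583.2/492) = ln(1.1854) = 0.17008.
Δz = 11318 × 0.17008 = 1925.0 m.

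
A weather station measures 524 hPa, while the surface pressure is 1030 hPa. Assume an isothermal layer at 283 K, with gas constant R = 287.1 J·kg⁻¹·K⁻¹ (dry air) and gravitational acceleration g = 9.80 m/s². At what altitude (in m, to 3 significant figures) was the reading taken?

z ≈ 5600 m

Scale height: H = RT/g = 287.1 × 283 / 9.80 = 8290.7 m.
Invert the barometric formula: z = H ln(P₀/P).
P₀/P = 1030/524 = 1.9656; ln(1.9656) = 0.67580.
z = 8290.7 × 0.67580 = 5602.9 m.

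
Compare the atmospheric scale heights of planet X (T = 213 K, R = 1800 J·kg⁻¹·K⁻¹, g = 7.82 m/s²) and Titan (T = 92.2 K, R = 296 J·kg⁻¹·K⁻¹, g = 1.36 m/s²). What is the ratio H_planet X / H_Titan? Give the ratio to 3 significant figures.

H = RT/g for each body.
H_planet X = 1800 × 213 / 7.82 = 49028 m.
H_Titan = 296 × 92.2 / 1.36 = 20067 m.
H_planet X/H_Titan = 49028/20067 = 2.4432.

H_planet X/H_Titan ≈ 2.44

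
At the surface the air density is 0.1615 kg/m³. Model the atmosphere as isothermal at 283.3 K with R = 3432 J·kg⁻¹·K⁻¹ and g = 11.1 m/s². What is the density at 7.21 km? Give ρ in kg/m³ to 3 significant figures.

Scale height: H = RT/g = 3432 × 283.3 / 11.1 = 87593 m.
In an isothermal atmosphere, density decays like pressure: ρ = ρ₀ exp(−z/H).
z/H = 7210.0/87593 = 0.082313; exp(−0.082313) = 0.92098.
ρ = 0.1615 × 0.92098 = 0.14874 kg/m³.

ρ ≈ 0.149 kg/m³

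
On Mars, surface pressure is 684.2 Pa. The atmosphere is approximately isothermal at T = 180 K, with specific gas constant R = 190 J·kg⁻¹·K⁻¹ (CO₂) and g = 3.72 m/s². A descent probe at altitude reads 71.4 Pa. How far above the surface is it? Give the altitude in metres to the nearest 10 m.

Scale height: H = RT/g = 190 × 180 / 3.72 = 9193.5 m.
Invert the barometric formula: z = H ln(P₀/P).
P₀/P = 684.2/71.4 = 9.5826; ln(9.5826) = 2.2599.
z = 9193.5 × 2.2599 = 20776 m.

z ≈ 20780 m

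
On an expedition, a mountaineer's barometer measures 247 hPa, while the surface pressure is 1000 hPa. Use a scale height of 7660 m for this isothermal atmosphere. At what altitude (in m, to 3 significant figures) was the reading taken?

Invert the barometric formula: z = H ln(P₀/P).
P₀/P = 1000/247 = 4.0486; ln(4.0486) = 1.3984.
z = 7660.0 × 1.3984 = 10712 m.

z ≈ 10700 m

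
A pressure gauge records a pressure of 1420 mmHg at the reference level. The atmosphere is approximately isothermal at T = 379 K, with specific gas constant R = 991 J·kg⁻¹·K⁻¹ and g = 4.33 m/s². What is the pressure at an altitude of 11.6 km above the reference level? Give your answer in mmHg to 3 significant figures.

P ≈ 1240 mmHg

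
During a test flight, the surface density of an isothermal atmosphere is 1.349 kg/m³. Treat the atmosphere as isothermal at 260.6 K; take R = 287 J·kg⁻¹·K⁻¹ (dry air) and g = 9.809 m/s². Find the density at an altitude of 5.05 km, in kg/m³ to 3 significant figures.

ρ ≈ 0.696 kg/m³

Scale height: H = RT/g = 287 × 260.6 / 9.809 = 7624.9 m.
In an isothermal atmosphere, density decays like pressure: ρ = ρ₀ exp(−z/H).
z/H = 5050.0/7624.9 = 0.66230; exp(−0.66230) = 0.51566.
ρ = 1.349 × 0.51566 = 0.69563 kg/m³.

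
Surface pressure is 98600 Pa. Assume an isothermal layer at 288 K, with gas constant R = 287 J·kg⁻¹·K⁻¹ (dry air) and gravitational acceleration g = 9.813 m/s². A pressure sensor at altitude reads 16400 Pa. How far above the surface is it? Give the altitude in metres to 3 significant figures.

z ≈ 15100 m

Scale height: H = RT/g = 287 × 288 / 9.813 = 8423.1 m.
Invert the barometric formula: z = H ln(P₀/P).
P₀/P = 98600/16400 = 6.0122; ln(6.0122) = 1.7938.
z = 8423.1 × 1.7938 = 15109 m.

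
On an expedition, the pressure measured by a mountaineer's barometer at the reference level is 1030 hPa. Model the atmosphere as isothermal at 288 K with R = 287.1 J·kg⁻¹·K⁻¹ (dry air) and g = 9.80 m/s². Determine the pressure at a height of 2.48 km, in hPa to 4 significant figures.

Scale height: H = RT/g = 287.1 × 288 / 9.80 = 8437.2 m.
Barometric formula: P = P₀ exp(−z/H).
z/H = 2480.0/8437.2 = 0.29394; exp(−0.29394) = 0.74532.
P = 1030 × 0.74532 = 767.68 hPa.

P ≈ 767.7 hPa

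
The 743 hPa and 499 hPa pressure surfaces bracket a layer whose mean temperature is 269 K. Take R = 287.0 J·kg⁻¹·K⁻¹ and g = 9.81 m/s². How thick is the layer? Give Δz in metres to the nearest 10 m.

Δz ≈ 3130 m

Hypsometric equation: Δz = (R T̄/g) ln(P₁/P₂).
R T̄/g = 287.0 × 269 / 9.81 = 7869.8 m.
ln(743/499) = ln(1.4890) = 0.39810.
Δz = 7869.8 × 0.39810 = 3133.0 m.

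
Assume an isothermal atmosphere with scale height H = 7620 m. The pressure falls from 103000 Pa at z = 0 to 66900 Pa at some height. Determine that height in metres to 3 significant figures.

Invert the barometric formula: z = H ln(P₀/P).
P₀/P = 103000/66900 = 1.5396; ln(1.5396) = 0.43152.
z = 7620.0 × 0.43152 = 3288.2 m.

z ≈ 3290 m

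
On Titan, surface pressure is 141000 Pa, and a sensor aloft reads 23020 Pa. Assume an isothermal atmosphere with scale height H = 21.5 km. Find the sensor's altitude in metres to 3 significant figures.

Invert the barometric formula: z = H ln(P₀/P).
P₀/P = 141000/23020 = 6.1251; ln(6.1251) = 1.8124.
z = 21500 × 1.8124 = 38967 m.

z ≈ 39000 m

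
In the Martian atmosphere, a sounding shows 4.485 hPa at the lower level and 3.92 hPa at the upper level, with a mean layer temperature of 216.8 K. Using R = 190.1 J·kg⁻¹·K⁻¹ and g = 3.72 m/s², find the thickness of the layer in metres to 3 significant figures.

Δz ≈ 1490 m

Hypsometric equation: Δz = (R T̄/g) ln(P₁/P₂).
R T̄/g = 190.1 × 216.8 / 3.72 = 11079 m.
ln(4.485/3.92) = ln(1.1441) = 0.13462.
Δz = 11079 × 0.13462 = 1491.5 m.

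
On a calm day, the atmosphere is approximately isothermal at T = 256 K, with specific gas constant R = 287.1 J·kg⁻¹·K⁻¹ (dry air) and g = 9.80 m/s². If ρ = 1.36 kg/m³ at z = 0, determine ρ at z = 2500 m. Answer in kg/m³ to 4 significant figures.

ρ ≈ 0.9745 kg/m³

Scale height: H = RT/g = 287.1 × 256 / 9.80 = 7499.8 m.
In an isothermal atmosphere, density decays like pressure: ρ = ρ₀ exp(−z/H).
z/H = 2500.0/7499.8 = 0.33334; exp(−0.33334) = 0.71653.
ρ = 1.36 × 0.71653 = 0.97448 kg/m³.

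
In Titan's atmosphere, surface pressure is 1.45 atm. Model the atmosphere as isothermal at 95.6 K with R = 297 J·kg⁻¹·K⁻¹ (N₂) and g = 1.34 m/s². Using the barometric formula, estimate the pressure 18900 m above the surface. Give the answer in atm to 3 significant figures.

Scale height: H = RT/g = 297 × 95.6 / 1.34 = 21189 m.
Barometric formula: P = P₀ exp(−z/H).
z/H = 18900/21189 = 0.89197; exp(−0.89197) = 0.40985.
P = 1.45 × 0.40985 = 0.59428 atm.

P ≈ 0.594 atm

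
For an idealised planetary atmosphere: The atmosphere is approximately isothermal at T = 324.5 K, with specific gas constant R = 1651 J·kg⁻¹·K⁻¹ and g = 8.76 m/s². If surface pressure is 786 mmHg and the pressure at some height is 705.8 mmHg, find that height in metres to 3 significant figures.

z ≈ 6580 m

Scale height: H = RT/g = 1651 × 324.5 / 8.76 = 61159 m.
Invert the barometric formula: z = H ln(P₀/P).
P₀/P = 786/705.8 = 1.1136; ln(1.1136) = 0.10760.
z = 61159 × 0.10760 = 6580.7 m.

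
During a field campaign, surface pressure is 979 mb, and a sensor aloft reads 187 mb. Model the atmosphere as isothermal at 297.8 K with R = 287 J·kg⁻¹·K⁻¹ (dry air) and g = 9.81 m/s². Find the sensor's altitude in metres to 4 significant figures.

Scale height: H = RT/g = 287 × 297.8 / 9.81 = 8712.4 m.
Invert the barometric formula: z = H ln(P₀/P).
P₀/P = 979/187 = 5.2353; ln(5.2353) = 1.6554.
z = 8712.4 × 1.6554 = 14423 m.

z ≈ 14420 m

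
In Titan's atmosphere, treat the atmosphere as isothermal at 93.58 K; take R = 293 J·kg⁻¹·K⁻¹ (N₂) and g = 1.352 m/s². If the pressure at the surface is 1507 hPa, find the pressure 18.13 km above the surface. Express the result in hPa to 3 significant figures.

Scale height: H = RT/g = 293 × 93.58 / 1.352 = 20280 m.
Barometric formula: P = P₀ exp(−z/H).
z/H = 18130/20280 = 0.89398; exp(−0.89398) = 0.40902.
P = 1507 × 0.40902 = 616.39 hPa.

P ≈ 616 hPa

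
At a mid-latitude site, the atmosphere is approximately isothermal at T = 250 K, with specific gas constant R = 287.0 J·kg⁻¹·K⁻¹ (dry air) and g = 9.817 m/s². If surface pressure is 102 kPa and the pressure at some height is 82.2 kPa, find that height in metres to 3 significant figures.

z ≈ 1580 m

Scale height: H = RT/g = 287.0 × 250 / 9.817 = 7308.8 m.
Invert the barometric formula: z = H ln(P₀/P).
P₀/P = 102/82.2 = 1.2409; ln(1.2409) = 0.21584.
z = 7308.8 × 0.21584 = 1577.5 m.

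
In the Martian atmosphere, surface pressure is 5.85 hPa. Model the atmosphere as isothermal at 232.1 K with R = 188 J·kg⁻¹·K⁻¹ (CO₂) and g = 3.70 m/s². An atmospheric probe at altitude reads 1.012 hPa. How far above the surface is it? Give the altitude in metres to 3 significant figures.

Scale height: H = RT/g = 188 × 232.1 / 3.70 = 11793 m.
Invert the barometric formula: z = H ln(P₀/P).
P₀/P = 5.85/1.012 = 5.7806; ln(5.7806) = 1.7545.
z = 11793 × 1.7545 = 20691 m.

z ≈ 20700 m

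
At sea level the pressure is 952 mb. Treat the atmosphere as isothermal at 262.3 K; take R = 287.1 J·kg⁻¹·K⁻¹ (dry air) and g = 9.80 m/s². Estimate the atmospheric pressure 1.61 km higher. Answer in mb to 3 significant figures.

P ≈ 772 mb

Scale height: H = RT/g = 287.1 × 262.3 / 9.80 = 7684.3 m.
Barometric formula: P = P₀ exp(−z/H).
z/H = 1610.0/7684.3 = 0.20952; exp(−0.20952) = 0.81097.
P = 952 × 0.81097 = 772.04 mb.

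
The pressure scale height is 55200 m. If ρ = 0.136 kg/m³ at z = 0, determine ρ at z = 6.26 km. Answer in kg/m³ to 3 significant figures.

ρ ≈ 0.121 kg/m³

In an isothermal atmosphere, density decays like pressure: ρ = ρ₀ exp(−z/H).
z/H = 6260.0/55200 = 0.11341; exp(−0.11341) = 0.89278.
ρ = 0.136 × 0.89278 = 0.12142 kg/m³.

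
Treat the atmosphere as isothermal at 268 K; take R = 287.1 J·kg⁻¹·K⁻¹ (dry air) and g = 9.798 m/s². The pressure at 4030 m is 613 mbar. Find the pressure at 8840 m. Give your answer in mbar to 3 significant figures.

Scale height: H = RT/g = 287.1 × 268 / 9.798 = 7852.9 m.
Between two levels, P₂ = P₁ exp(−Δz/H) with Δz = z₂ − z₁.
Δz = 8840.0 − 4030.0 = 4810.0 m; Δz/H = 4810.0/7852.9 = 0.61251.
P₂ = 613 × exp(−0.61251) = 613 × 0.54199 = 332.24 mbar.

P ≈ 332 mbar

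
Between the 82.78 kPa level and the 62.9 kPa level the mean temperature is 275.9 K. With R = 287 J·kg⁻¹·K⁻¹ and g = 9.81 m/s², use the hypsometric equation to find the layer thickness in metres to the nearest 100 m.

Hypsometric equation: Δz = (R T̄/g) ln(P₁/P₂).
R T̄/g = 287 × 275.9 / 9.81 = 8071.7 m.
ln(82.78/62.9) = ln(1.3161) = 0.27467.
Δz = 8071.7 × 0.27467 = 2217.1 m.

Δz ≈ 2200 m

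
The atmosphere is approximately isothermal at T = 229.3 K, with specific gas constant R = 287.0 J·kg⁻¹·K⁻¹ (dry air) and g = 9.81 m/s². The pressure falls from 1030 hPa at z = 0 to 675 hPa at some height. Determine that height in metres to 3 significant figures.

z ≈ 2830 m

Scale height: H = RT/g = 287.0 × 229.3 / 9.81 = 6708.4 m.
Invert the barometric formula: z = H ln(P₀/P).
P₀/P = 1030/675 = 1.5259; ln(1.5259) = 0.42258.
z = 6708.4 × 0.42258 = 2834.8 m.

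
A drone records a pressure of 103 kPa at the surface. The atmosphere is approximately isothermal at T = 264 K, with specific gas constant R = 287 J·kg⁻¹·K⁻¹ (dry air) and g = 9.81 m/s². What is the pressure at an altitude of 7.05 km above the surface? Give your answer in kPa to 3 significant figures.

P ≈ 41.3 kPa

Scale height: H = RT/g = 287 × 264 / 9.81 = 7723.5 m.
Barometric formula: P = P₀ exp(−z/H).
z/H = 7050.0/7723.5 = 0.91280; exp(−0.91280) = 0.40140.
P = 103 × 0.40140 = 41.344 kPa.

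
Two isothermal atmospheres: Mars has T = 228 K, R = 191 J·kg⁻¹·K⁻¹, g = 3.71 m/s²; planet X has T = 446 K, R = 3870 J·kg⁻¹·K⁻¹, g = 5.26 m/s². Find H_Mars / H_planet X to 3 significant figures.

H = RT/g for each body.
H_Mars = 191 × 228 / 3.71 = 11738 m.
H_planet X = 3870 × 446 / 5.26 = 328140 m.
H_Mars/H_planet X = 11738/328140 = 0.035771.

H_Mars/H_planet X ≈ 0.0358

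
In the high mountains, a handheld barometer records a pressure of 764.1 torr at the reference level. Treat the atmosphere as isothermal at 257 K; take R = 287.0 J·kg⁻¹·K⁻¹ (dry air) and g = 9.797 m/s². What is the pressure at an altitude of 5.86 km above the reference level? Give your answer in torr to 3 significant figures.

Scale height: H = RT/g = 287.0 × 257 / 9.797 = 7528.7 m.
Barometric formula: P = P₀ exp(−z/H).
z/H = 5860.0/7528.7 = 0.77835; exp(−0.77835) = 0.45916.
P = 764.1 × 0.45916 = 350.84 torr.

P ≈ 351 torr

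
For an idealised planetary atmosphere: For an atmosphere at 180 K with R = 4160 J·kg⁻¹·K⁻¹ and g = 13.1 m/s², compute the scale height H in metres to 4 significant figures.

The scale height of an isothermal atmosphere is H = RT/g.
H = 4160 × 180 / 13.1 = 748800/13.1 = 57160 m.

H ≈ 57160 m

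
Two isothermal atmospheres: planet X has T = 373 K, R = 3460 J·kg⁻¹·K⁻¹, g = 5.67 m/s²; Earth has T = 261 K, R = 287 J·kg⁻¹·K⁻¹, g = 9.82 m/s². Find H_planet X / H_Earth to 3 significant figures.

H_planet X/H_Earth ≈ 29.8

H = RT/g for each body.
H_planet X = 3460 × 373 / 5.67 = 227620 m.
H_Earth = 287 × 261 / 9.82 = 7628.0 m.
H_planet X/H_Earth = 227620/7628.0 = 29.840.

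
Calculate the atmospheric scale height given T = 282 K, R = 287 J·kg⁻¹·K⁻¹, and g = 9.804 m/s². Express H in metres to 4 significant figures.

H ≈ 8255 m

The scale height of an isothermal atmosphere is H = RT/g.
H = 287 × 282 / 9.804 = 80934/9.804 = 8255.2 m.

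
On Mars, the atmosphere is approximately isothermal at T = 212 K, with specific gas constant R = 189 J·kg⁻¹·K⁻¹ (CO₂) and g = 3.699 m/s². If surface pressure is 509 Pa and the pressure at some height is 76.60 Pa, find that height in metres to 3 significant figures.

z ≈ 20500 m

Scale height: H = RT/g = 189 × 212 / 3.699 = 10832 m.
Invert the barometric formula: z = H ln(P₀/P).
P₀/P = 509/76.60 = 6.6449; ln(6.6449) = 1.8938.
z = 10832 × 1.8938 = 20514 m.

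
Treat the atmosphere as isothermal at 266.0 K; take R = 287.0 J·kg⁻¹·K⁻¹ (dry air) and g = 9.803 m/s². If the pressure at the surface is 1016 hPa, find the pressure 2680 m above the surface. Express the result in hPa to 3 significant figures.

Scale height: H = RT/g = 287.0 × 266.0 / 9.803 = 7787.6 m.
Barometric formula: P = P₀ exp(−z/H).
z/H = 2680.0/7787.6 = 0.34414; exp(−0.34414) = 0.70883.
P = 1016 × 0.70883 = 720.17 hPa.

P ≈ 720 hPa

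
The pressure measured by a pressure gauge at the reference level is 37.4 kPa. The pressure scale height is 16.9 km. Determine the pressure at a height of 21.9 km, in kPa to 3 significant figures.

Barometric formula: P = P₀ exp(−z/H).
z/H = 21900/16900 = 1.2959; exp(−1.2959) = 0.27365.
P = 37.4 × 0.27365 = 10.235 kPa.

P ≈ 10.2 kPa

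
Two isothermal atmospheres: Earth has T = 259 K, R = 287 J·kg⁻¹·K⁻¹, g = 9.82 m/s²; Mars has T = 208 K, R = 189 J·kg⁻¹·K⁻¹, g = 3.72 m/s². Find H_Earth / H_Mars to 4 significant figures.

H_Earth/H_Mars ≈ 0.7163

H = RT/g for each body.
H_Earth = 287 × 259 / 9.82 = 7569.6 m.
H_Mars = 189 × 208 / 3.72 = 10568 m.
H_Earth/H_Mars = 7569.6/10568 = 0.71628.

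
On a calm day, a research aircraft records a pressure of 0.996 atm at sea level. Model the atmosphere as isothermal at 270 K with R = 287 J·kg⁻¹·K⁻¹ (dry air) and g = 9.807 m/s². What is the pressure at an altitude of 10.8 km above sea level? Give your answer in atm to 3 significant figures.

P ≈ 0.254 atm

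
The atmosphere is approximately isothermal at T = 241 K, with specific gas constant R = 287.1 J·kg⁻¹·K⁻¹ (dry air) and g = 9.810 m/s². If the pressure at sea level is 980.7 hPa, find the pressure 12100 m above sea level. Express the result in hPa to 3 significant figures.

P ≈ 176 hPa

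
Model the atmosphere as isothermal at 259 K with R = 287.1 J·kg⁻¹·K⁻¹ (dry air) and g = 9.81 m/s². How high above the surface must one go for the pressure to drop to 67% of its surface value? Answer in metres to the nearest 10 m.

Scale height: H = RT/g = 287.1 × 259 / 9.81 = 7579.9 m.
Set P/P₀ = exp(−z/H) = 0.67, so z = −H ln(0.67).
−ln(0.67) = 0.40048; z = 7579.9 × 0.40048 = 3035.6 m.

z ≈ 3040 m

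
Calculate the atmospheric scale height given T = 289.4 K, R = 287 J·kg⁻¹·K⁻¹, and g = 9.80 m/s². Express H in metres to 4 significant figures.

H ≈ 8475 m

The scale height of an isothermal atmosphere is H = RT/g.
H = 287 × 289.4 / 9.80 = 83058/9.80 = 8475.3 m.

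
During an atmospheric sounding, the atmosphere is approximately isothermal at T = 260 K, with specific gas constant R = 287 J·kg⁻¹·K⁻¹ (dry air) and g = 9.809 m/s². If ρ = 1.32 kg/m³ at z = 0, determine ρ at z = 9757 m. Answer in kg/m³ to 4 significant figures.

Scale height: H = RT/g = 287 × 260 / 9.809 = 7607.3 m.
In an isothermal atmosphere, density decays like pressure: ρ = ρ₀ exp(−z/H).
z/H = 9757.0/7607.3 = 1.2826; exp(−1.2826) = 0.27732.
ρ = 1.32 × 0.27732 = 0.36606 kg/m³.

ρ ≈ 0.3661 kg/m³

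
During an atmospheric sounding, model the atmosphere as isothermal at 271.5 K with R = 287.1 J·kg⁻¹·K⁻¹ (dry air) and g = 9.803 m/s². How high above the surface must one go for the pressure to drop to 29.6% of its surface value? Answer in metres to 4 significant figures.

z ≈ 9680 m

Scale height: H = RT/g = 287.1 × 271.5 / 9.803 = 7951.4 m.
Set P/P₀ = exp(−z/H) = 0.296, so z = −H ln(0.296).
−ln(0.296) = 1.2174; z = 7951.4 × 1.2174 = 9680.0 m.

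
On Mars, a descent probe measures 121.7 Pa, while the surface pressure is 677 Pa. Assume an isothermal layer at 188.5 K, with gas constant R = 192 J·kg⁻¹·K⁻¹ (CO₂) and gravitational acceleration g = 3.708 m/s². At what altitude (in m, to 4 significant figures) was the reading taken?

z ≈ 16750 m

Scale height: H = RT/g = 192 × 188.5 / 3.708 = 9760.5 m.
Invert the barometric formula: z = H ln(P₀/P).
P₀/P = 677/121.7 = 5.5629; ln(5.5629) = 1.7161.
z = 9760.5 × 1.7161 = 16750 m.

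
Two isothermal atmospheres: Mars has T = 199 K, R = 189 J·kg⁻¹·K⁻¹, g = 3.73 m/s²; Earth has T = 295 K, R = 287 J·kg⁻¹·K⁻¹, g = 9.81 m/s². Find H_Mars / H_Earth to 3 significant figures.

H_Mars/H_Earth ≈ 1.17

H = RT/g for each body.
H_Mars = 189 × 199 / 3.73 = 10083 m.
H_Earth = 287 × 295 / 9.81 = 8630.5 m.
H_Mars/H_Earth = 10083/8630.5 = 1.1683.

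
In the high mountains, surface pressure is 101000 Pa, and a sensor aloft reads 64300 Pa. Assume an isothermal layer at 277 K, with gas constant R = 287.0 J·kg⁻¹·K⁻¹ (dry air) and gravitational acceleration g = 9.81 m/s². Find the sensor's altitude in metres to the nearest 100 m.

z ≈ 3700 m

Scale height: H = RT/g = 287.0 × 277 / 9.81 = 8103.9 m.
Invert the barometric formula: z = H ln(P₀/P).
P₀/P = 101000/64300 = 1.5708; ln(1.5708) = 0.45159.
z = 8103.9 × 0.45159 = 3659.6 m.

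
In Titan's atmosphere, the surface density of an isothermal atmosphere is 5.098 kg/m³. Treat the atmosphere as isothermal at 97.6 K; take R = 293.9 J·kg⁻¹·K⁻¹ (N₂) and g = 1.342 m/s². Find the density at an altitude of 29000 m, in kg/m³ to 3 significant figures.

ρ ≈ 1.31 kg/m³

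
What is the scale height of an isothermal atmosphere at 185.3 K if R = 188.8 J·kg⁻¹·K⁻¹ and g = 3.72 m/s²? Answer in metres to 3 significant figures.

H ≈ 9400 m

The scale height of an isothermal atmosphere is H = RT/g.
H = 188.8 × 185.3 / 3.72 = 34985/3.72 = 9404.6 m.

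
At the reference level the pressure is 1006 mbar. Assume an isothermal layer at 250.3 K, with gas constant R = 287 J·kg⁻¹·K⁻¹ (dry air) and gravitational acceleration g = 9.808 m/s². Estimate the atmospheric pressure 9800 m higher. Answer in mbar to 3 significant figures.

P ≈ 264 mbar

Scale height: H = RT/g = 287 × 250.3 / 9.808 = 7324.2 m.
Barometric formula: P = P₀ exp(−z/H).
z/H = 9800.0/7324.2 = 1.3380; exp(−1.3380) = 0.26237.
P = 1006 × 0.26237 = 263.94 mbar.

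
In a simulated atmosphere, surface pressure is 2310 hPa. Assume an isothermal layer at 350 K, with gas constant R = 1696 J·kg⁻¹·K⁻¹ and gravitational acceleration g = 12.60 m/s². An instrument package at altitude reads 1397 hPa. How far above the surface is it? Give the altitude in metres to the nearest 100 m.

Scale height: H = RT/g = 1696 × 350 / 12.60 = 47111 m.
Invert the barometric formula: z = H ln(P₀/P).
P₀/P = 2310/1397 = 1.6535; ln(1.6535) = 0.50289.
z = 47111 × 0.50289 = 23692 m.

z ≈ 23700 m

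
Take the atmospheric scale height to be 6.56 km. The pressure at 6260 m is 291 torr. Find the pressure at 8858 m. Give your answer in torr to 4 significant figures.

Between two levels, P₂ = P₁ exp(−Δz/H) with Δz = z₂ − z₁.
Δz = 8858.0 − 6260.0 = 2598.0 m; Δz/H = 2598.0/6560.0 = 0.39604.
P₂ = 291 × exp(−0.39604) = 291 × 0.67298 = 195.84 torr.

P ≈ 195.8 torr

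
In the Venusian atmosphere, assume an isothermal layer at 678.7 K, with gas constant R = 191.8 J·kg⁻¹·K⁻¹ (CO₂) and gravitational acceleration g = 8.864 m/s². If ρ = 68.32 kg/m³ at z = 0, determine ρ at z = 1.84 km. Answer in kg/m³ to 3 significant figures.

ρ ≈ 60.3 kg/m³

Scale height: H = RT/g = 191.8 × 678.7 / 8.864 = 14686 m.
In an isothermal atmosphere, density decays like pressure: ρ = ρ₀ exp(−z/H).
z/H = 1840.0/14686 = 0.12529; exp(−0.12529) = 0.88224.
ρ = 68.32 × 0.88224 = 60.275 kg/m³.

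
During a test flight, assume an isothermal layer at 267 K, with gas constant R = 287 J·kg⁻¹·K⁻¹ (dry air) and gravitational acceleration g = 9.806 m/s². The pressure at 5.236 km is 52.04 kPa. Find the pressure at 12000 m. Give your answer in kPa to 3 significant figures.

Scale height: H = RT/g = 287 × 267 / 9.806 = 7814.5 m.
Between two levels, P₂ = P₁ exp(−Δz/H) with Δz = z₂ − z₁.
Δz = 12000 − 5236.0 = 6764.0 m; Δz/H = 6764.0/7814.5 = 0.86557.
P₂ = 52.04 × exp(−0.86557) = 52.04 × 0.42081 = 21.899 kPa.

P ≈ 21.9 kPa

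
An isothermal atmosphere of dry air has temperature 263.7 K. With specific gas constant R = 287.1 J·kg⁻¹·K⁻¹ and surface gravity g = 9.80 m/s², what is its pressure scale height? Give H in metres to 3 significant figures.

H ≈ 7730 m

The scale height of an isothermal atmosphere is H = RT/g.
H = 287.1 × 263.7 / 9.80 = 75708/9.80 = 7725.3 m.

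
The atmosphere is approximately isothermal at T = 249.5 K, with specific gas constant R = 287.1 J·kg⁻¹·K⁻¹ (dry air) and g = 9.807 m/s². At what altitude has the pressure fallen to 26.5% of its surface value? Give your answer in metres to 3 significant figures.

Scale height: H = RT/g = 287.1 × 249.5 / 9.807 = 7304.1 m.
Set P/P₀ = exp(−z/H) = 0.265, so z = −H ln(0.265).
−ln(0.265) = 1.3280; z = 7304.1 × 1.3280 = 9699.8 m.

z ≈ 9700 m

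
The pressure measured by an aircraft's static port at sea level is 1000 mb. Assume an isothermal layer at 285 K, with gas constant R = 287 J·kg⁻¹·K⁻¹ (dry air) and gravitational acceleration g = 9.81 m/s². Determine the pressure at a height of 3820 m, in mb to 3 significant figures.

P ≈ 632 mb

Scale height: H = RT/g = 287 × 285 / 9.81 = 8337.9 m.
Barometric formula: P = P₀ exp(−z/H).
z/H = 3820.0/8337.9 = 0.45815; exp(−0.45815) = 0.63245.
P = 1000 × 0.63245 = 632.45 mb.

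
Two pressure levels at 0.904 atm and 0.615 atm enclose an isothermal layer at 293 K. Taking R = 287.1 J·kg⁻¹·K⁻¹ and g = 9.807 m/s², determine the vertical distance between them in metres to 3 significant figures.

Δz ≈ 3300 m

Hypsometric equation: Δz = (R T̄/g) ln(P₁/P₂).
R T̄/g = 287.1 × 293 / 9.807 = 8577.6 m.
ln(0.904/0.615) = ln(1.4699) = 0.38519.
Δz = 8577.6 × 0.38519 = 3304.0 m.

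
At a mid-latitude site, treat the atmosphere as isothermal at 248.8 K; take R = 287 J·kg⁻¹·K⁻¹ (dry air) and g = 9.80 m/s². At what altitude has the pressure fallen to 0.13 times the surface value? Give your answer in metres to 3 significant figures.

z ≈ 14900 m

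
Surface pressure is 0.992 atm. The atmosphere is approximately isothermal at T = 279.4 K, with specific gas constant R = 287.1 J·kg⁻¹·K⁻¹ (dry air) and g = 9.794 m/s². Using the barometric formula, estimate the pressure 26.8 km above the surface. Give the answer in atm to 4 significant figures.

P ≈ 0.03762 atm

Scale height: H = RT/g = 287.1 × 279.4 / 9.794 = 8190.3 m.
Barometric formula: P = P₀ exp(−z/H).
z/H = 26800/8190.3 = 3.2722; exp(−3.2722) = 0.037923.
P = 0.992 × 0.037923 = 0.037620 atm.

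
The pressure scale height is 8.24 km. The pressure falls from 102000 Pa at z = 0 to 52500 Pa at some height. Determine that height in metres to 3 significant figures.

z ≈ 5470 m

Invert the barometric formula: z = H ln(P₀/P).
P₀/P = 102000/52500 = 1.9429; ln(1.9429) = 0.66418.
z = 8240.0 × 0.66418 = 5472.8 m.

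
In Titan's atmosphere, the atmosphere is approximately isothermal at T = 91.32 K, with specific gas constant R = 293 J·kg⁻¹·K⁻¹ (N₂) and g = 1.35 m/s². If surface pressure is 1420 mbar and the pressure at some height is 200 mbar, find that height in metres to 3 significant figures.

Scale height: H = RT/g = 293 × 91.32 / 1.35 = 19820 m.
Invert the barometric formula: z = H ln(P₀/P).
P₀/P = 1420/200 = 7.1000; ln(7.1000) = 1.9601.
z = 19820 × 1.9601 = 38849 m.

z ≈ 38800 m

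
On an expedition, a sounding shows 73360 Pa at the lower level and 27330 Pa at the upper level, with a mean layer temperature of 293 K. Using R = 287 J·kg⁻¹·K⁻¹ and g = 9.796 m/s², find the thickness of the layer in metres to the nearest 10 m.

Hypsometric equation: Δz = (R T̄/g) ln(P₁/P₂).
R T̄/g = 287 × 293 / 9.796 = 8584.2 m.
ln(73360/27330) = ln(2.6842) = 0.98738.
Δz = 8584.2 × 0.98738 = 8475.9 m.

Δz ≈ 8480 m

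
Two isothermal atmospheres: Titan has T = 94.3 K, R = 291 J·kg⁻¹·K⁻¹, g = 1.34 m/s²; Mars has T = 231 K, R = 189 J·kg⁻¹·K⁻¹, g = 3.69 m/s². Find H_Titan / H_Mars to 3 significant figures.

H_Titan/H_Mars ≈ 1.73

H = RT/g for each body.
H_Titan = 291 × 94.3 / 1.34 = 20479 m.
H_Mars = 189 × 231 / 3.69 = 11832 m.
H_Titan/H_Mars = 20479/11832 = 1.7308.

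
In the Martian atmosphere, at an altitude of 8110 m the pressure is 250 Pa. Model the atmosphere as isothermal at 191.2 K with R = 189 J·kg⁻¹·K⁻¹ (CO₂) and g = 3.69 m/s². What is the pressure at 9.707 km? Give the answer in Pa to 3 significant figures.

P ≈ 212 Pa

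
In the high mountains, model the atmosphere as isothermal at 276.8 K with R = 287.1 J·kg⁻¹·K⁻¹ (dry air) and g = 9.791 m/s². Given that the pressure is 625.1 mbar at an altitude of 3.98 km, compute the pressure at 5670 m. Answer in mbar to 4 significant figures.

Scale height: H = RT/g = 287.1 × 276.8 / 9.791 = 8116.6 m.
Between two levels, P₂ = P₁ exp(−Δz/H) with Δz = z₂ − z₁.
Δz = 5670.0 − 3980.0 = 1690.0 m; Δz/H = 1690.0/8116.6 = 0.20822.
P₂ = 625.1 × exp(−0.20822) = 625.1 × 0.81203 = 507.60 mbar.

P ≈ 507.6 mbar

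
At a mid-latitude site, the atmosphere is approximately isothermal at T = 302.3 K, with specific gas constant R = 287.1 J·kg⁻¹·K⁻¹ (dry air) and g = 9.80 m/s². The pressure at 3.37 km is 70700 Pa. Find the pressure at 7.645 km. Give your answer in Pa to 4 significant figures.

P ≈ 43630 Pa

Scale height: H = RT/g = 287.1 × 302.3 / 9.80 = 8856.2 m.
Between two levels, P₂ = P₁ exp(−Δz/H) with Δz = z₂ − z₁.
Δz = 7645.0 − 3370.0 = 4275.0 m; Δz/H = 4275.0/8856.2 = 0.48271.
P₂ = 70700 × exp(−0.48271) = 70700 × 0.61711 = 43630 Pa.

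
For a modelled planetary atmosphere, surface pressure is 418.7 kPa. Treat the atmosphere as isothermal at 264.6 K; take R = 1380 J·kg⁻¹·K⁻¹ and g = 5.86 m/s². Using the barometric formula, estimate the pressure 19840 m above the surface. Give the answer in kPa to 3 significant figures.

P ≈ 305 kPa

Scale height: H = RT/g = 1380 × 264.6 / 5.86 = 62312 m.
Barometric formula: P = P₀ exp(−z/H).
z/H = 19840/62312 = 0.31840; exp(−0.31840) = 0.72731.
P = 418.7 × 0.72731 = 304.52 kPa.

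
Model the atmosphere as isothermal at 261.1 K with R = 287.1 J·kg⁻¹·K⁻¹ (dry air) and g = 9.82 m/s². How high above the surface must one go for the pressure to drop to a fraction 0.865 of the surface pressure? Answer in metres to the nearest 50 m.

z ≈ 1100 m

Scale height: H = RT/g = 287.1 × 261.1 / 9.82 = 7633.6 m.
Set P/P₀ = exp(−z/H) = 0.865, so z = −H ln(0.865).
−ln(0.865) = 0.14503; z = 7633.6 × 0.14503 = 1107.1 m.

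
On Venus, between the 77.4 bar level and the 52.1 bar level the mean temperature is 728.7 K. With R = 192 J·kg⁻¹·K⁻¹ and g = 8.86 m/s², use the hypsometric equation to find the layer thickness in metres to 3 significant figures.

Hypsometric equation: Δz = (R T̄/g) ln(P₁/P₂).
R T̄/g = 192 × 728.7 / 8.86 = 15791 m.
ln(77.4/52.1) = ln(1.4856) = 0.39582.
Δz = 15791 × 0.39582 = 6250.4 m.

Δz ≈ 6250 m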